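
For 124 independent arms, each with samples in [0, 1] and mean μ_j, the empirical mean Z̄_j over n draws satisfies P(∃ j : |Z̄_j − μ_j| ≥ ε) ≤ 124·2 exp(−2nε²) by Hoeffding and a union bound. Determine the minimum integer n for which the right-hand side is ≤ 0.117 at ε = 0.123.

254

Need 2·124·exp(−2nε²) ≤ 0.117, i.e. exp(−2nε²) ≤ 0.117/248.
So 2nε² ≥ ln(248/0.117) = 7.659010.
Hence n ≥ 7.659010/(2·0.123²) = 253.123.
The smallest integer n is 254.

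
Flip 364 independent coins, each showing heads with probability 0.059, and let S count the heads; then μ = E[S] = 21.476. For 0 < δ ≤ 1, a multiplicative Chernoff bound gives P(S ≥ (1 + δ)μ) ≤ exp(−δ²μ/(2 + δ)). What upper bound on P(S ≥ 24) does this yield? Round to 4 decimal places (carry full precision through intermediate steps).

0.8693

Write 24 = (1 + δ)μ, so δ = 24/21.476 − 1 = 0.1175265…
Then the exponent is δ²μ/(2 + δ) = (24 − μ)² / (μ·(2 + δ)) = 0.140087.
Bound = exp(−0.140087) = 0.86928.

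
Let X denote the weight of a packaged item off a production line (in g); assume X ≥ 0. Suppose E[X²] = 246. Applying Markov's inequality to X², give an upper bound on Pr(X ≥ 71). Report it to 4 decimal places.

Since X ≥ 0, the event {X ≥ 71} is the same as {X² ≥ 5041}.
Markov's inequality applied to X² gives Pr(X² ≥ 5041) ≤ E[X²]/5041 = 246/5041 = 0.0488.

0.0488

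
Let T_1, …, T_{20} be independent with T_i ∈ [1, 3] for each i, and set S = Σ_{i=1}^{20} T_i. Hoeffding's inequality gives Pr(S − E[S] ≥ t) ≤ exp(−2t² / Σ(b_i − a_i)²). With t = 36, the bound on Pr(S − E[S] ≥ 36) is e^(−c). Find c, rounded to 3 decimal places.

Σ(b_i − a_i)² = 20·(2)² = 80.
c = 2t²/80 = 2·36²/80 = 32.4000.

32.400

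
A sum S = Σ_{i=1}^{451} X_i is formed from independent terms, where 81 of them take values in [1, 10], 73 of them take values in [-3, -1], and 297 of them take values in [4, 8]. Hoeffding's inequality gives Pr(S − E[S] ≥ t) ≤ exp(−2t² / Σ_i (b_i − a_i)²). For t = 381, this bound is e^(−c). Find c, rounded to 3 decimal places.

25.017

Σ(b_i − a_i)² = 81·9² + 73·2² + 297·4² = 11605.
c = 2t² / 11605 = 2·381² / 11605 = 25.0170.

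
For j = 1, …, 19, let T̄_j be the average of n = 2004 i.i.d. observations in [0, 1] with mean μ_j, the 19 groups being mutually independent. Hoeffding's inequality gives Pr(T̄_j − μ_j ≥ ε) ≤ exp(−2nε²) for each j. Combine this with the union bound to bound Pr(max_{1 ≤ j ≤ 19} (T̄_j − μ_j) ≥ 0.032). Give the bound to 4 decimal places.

Per-experiment Hoeffding bound: exp(−2·2004·0.032²) = exp(−4.10419) = 0.016503.
Union bound over 19 events: 19·0.016503 = 0.31356.

0.3136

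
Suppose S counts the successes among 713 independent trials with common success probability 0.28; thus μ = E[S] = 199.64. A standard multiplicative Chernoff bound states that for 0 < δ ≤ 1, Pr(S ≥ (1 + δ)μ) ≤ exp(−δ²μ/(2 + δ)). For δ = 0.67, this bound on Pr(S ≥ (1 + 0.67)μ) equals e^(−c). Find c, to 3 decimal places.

c = δ²μ/(2 + δ) = 0.67²·199.64/(2 + 0.67) = 33.5649.

33.565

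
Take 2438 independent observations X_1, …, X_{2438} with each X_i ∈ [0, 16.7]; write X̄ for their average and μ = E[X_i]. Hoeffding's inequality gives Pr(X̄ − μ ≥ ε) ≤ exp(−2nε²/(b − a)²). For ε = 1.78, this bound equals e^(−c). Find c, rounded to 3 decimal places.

55.395

c = 2nε²/(b − a)² = 2·2438·1.78² / 16.7² = 55.3950.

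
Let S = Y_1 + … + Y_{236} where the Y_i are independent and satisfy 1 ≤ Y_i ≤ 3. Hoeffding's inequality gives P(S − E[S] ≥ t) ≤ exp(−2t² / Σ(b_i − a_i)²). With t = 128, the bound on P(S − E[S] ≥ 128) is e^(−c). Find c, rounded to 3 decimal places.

34.712

Σ(b_i − a_i)² = 236·(2)² = 944.
c = 2t²/944 = 2·128²/944 = 34.7119.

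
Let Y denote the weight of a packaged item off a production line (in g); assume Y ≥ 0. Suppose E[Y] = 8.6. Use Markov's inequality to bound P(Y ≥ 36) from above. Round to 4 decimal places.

Markov's inequality: for a non-negative random variable, P(Y ≥ a) ≤ E[Y]/a.
Here E[Y] = 8.6 and a = 36, so the bound is 8.6/36 = 0.2389.

0.2389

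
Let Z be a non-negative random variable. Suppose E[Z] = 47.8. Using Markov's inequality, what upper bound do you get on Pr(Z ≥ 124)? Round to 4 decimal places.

Markov's inequality: for a non-negative random variable, Pr(Z ≥ a) ≤ E[Z]/a.
Here E[Z] = 47.8 and a = 124, so the bound is 47.8/124 = 0.3855.

0.3855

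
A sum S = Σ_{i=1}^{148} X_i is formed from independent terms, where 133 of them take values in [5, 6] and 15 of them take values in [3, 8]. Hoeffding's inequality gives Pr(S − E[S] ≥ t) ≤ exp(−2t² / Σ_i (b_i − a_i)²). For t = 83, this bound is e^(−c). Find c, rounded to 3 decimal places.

27.122

Σ(b_i − a_i)² = 133·1² + 15·5² = 508.
c = 2t² / 508 = 2·83² / 508 = 27.1220.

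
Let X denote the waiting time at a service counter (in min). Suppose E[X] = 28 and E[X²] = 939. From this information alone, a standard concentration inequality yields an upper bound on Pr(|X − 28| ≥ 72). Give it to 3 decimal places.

The first two moments determine the variance, so Chebyshev's inequality is the sharpest standard bound available.
Var(X) = E[X²] − (E[X])² = 939 − 784 = 155.
Chebyshev's inequality: Pr(|X − μ| ≥ t) ≤ Var(X)/t² = 155/5184 = 0.0299.

0.030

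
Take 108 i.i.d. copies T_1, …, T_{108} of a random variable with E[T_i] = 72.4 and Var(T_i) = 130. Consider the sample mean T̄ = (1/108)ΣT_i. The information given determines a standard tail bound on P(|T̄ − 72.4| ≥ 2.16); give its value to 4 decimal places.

0.2580

With mean and variance of each term known, Chebyshev's inequality bounds the deviation of the sum (or sample mean).
Var(T̄) = Var(T_i)/n = 130/108 = 1.2037.
Chebyshev: P(|T̄ − 72.4| ≥ 2.16) ≤ Var(T̄)/(2.16)² = 130/(108·2.16²) = 0.2580.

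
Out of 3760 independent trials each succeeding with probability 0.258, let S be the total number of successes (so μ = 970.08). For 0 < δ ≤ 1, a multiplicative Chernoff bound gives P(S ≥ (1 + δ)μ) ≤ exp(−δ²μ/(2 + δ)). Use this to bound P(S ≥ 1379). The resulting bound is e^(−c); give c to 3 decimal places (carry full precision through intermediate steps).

Write 1379 = (1 + δ)μ, so δ = 1379/970.08 − 1 = 0.4215322…
Then the exponent is δ²μ/(2 + δ) = (1379 − μ)² / (μ·(2 + δ)) = 71.183428.

71.183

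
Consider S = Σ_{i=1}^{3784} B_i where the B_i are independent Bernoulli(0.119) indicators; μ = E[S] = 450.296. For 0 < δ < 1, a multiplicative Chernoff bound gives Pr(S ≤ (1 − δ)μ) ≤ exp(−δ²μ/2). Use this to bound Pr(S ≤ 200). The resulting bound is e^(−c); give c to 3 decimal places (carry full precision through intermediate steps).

69.563

Write 200 = (1 − δ)μ, so δ = 1 − 200/450.296 = 0.5558477…
Then the exponent is δ²μ/2 = (μ − 200)²/(2μ) = 69.563229.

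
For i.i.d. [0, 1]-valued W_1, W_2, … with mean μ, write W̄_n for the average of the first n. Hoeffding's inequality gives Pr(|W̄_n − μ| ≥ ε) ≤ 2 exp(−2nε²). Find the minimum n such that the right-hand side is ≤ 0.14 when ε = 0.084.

189

Require 2·exp(−2nε²) ≤ 0.14, i.e. 2nε² ≥ ln(2/0.14) = 2.659260.
So n ≥ 2.659260 / (2·0.084²) = 188.440.
The smallest integer n is 189.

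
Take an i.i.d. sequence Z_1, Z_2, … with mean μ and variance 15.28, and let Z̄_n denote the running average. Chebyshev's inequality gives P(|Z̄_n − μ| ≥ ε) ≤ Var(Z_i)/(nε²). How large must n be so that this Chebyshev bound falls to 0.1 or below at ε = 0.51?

Require 15.28/(n·0.51²) ≤ 0.1, i.e. n ≥ 15.28/(0.1·0.51²) = 587.466.
The smallest integer n is 588.

588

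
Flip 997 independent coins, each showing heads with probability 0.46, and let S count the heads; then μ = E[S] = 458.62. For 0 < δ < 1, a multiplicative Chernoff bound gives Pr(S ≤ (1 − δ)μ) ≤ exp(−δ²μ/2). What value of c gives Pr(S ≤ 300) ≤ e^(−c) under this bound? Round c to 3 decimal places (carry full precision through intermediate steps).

Write 300 = (1 − δ)μ, so δ = 1 − 300/458.62 = 0.3458637…
Then the exponent is δ²μ/2 = (μ − 300)²/(2μ) = 27.430448.

27.430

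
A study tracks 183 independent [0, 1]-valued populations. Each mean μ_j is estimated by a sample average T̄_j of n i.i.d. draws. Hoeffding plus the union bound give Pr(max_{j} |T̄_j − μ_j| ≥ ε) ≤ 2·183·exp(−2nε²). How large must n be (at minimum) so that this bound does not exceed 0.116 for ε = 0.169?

Need 2·183·exp(−2nε²) ≤ 0.116, i.e. exp(−2nε²) ≤ 0.116/366.
So 2nε² ≥ ln(366/0.116) = 8.056798.
Hence n ≥ 8.056798/(2·0.169²) = 141.045.
The smallest integer n is 142.

142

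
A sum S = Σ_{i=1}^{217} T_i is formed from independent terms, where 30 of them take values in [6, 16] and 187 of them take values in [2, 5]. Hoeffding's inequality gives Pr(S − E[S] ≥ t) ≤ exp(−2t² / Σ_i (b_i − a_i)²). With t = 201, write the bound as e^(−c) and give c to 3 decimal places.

Σ(b_i − a_i)² = 30·10² + 187·3² = 4683.
c = 2t² / 4683 = 2·201² / 4683 = 17.2543.

17.254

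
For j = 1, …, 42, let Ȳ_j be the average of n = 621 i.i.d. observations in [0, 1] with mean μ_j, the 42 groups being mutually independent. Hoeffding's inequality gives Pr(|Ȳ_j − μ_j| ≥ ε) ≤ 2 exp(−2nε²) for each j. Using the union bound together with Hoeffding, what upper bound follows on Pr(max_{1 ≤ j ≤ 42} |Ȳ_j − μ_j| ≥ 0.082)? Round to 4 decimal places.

0.0198

Per-experiment Hoeffding bound: 2·exp(−2·621·0.082²) = 2·exp(−8.35121) = 0.00047222.
Union bound over 42 events: 42·0.00047222 = 0.01983.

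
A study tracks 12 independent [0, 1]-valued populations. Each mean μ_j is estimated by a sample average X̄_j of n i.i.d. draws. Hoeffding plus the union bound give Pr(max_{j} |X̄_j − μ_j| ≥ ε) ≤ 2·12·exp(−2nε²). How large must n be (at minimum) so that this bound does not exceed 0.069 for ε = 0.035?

2389

Need 2·12·exp(−2nε²) ≤ 0.069, i.e. exp(−2nε²) ≤ 0.069/24.
So 2nε² ≥ ln(24/0.069) = 5.851703.
Hence n ≥ 5.851703/(2·0.035²) = 2388.450.
The smallest integer n is 2389.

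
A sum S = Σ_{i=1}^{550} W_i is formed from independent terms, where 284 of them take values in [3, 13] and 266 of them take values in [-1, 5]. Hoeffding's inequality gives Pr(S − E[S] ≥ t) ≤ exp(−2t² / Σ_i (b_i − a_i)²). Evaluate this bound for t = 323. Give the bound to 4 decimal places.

0.0041

Σ(b_i − a_i)² = 284·10² + 266·6² = 37976.
Exponent = 2·323² / 37976 = 5.49447.
Bound = exp(−5.49447) = 0.00411.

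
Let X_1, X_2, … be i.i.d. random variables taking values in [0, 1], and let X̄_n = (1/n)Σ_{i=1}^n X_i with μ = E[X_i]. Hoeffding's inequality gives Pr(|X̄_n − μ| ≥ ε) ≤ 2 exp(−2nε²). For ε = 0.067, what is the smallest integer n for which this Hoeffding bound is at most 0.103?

Require 2·exp(−2nε²) ≤ 0.103, i.e. 2nε² ≥ ln(2/0.103) = 2.966173.
So n ≥ 2.966173 / (2·0.067²) = 330.382.
The smallest integer n is 331.

331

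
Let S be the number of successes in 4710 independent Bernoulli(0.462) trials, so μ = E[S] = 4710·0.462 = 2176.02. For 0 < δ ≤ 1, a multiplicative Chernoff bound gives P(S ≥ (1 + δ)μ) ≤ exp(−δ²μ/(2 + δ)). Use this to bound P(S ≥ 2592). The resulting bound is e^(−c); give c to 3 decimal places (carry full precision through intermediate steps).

36.292

Write 2592 = (1 + δ)μ, so δ = 2592/2176.02 − 1 = 0.1911655…
Then the exponent is δ²μ/(2 + δ) = (2592 − μ)² / (μ·(2 + δ)) = 36.291660.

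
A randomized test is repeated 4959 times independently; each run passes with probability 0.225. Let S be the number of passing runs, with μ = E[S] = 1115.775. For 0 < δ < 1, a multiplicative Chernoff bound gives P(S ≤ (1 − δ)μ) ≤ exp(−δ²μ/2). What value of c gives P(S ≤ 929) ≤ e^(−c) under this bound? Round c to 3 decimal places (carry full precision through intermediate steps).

15.633

Write 929 = (1 − δ)μ, so δ = 1 − 929/1115.775 = 0.1673949…
Then the exponent is δ²μ/2 = (μ − 929)²/(2μ) = 15.632587.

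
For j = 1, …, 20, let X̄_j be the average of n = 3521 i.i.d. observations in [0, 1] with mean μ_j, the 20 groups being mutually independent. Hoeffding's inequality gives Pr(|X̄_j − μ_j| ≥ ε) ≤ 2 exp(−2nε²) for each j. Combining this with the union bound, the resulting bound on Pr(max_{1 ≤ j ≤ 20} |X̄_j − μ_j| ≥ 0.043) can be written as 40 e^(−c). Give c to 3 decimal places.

Union bound over the 20 events: Pr(max_{1 ≤ j ≤ 20} |X̄_j − μ_j| ≥ 0.043) ≤ 20·2·exp(−2nε²) = 40 exp(−2·3521·0.043²).
So c = 2·3521·0.043² = 13.0207.

13.021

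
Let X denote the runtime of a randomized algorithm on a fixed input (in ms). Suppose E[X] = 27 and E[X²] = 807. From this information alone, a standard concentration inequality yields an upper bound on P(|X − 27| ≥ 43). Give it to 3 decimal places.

The first two moments determine the variance, so Chebyshev's inequality is the sharpest standard bound available.
Var(X) = E[X²] − (E[X])² = 807 − 729 = 78.
Chebyshev's inequality: P(|X − μ| ≥ t) ≤ Var(X)/t² = 78/1849 = 0.0422.

0.042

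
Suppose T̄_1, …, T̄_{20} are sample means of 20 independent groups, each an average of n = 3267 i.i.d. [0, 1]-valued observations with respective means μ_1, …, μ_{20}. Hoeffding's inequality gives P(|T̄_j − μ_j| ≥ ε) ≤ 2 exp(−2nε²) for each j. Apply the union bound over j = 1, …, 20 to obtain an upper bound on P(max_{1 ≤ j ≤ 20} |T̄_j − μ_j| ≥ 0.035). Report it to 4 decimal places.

Per-experiment Hoeffding bound: 2·exp(−2·3267·0.035²) = 2·exp(−8.00415) = 0.00066815.
Union bound over 20 events: 20·0.00066815 = 0.01336.

0.0134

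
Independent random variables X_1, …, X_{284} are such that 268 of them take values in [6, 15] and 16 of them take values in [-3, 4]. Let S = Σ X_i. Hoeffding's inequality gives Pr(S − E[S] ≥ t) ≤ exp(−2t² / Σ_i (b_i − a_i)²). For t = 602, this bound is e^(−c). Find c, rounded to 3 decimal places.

32.225

Σ(b_i − a_i)² = 268·9² + 16·7² = 22492.
c = 2t² / 22492 = 2·602² / 22492 = 32.2251.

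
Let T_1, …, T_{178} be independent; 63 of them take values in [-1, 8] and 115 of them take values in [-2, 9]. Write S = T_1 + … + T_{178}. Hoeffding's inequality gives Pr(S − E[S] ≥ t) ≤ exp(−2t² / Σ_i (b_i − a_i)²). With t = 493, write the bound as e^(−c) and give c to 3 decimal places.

Σ(b_i − a_i)² = 63·9² + 115·11² = 19018.
c = 2t² / 19018 = 2·493² / 19018 = 25.5599.

25.560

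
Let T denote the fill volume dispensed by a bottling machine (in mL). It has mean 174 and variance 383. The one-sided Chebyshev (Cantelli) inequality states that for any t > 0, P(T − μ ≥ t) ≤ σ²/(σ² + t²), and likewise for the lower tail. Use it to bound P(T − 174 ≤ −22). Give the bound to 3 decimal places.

Here σ² = 383 and t = 22, so σ² + t² = 867.
Cantelli's bound: 383/867 = 0.4418.

0.442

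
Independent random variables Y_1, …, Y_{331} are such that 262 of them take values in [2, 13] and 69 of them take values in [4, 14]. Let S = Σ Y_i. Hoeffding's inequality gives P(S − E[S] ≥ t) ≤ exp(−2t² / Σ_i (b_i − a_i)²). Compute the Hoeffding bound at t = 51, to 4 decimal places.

Σ(b_i − a_i)² = 262·11² + 69·10² = 38602.
Exponent = 2·51² / 38602 = 0.13476.
Bound = exp(−0.13476) = 0.87393.

0.8739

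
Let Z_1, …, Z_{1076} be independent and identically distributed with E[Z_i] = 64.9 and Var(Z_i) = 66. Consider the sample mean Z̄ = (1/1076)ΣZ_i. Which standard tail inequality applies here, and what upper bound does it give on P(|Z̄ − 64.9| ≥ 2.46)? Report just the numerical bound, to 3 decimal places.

0.010

With mean and variance of each term known, Chebyshev's inequality bounds the deviation of the sum (or sample mean).
Var(Z̄) = Var(Z_i)/n = 66/1076 = 0.061338.
Chebyshev: P(|Z̄ − 64.9| ≥ 2.46) ≤ Var(Z̄)/(2.46)² = 66/(1076·2.46²) = 0.0101.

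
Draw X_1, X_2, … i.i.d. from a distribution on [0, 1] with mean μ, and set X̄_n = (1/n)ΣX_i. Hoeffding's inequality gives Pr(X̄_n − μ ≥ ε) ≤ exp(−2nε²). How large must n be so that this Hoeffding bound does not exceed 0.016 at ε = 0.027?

2837

Require exp(−2nε²) ≤ 0.016, i.e. 2nε² ≥ ln(1/0.016) = 4.135167.
So n ≥ 4.135167 / (2·0.027²) = 2836.191.
The smallest integer n is 2837.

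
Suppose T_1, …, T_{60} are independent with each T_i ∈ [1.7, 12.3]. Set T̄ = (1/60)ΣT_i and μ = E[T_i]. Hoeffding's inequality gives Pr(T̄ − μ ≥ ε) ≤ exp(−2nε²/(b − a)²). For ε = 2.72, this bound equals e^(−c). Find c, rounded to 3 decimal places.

c = 2nε²/(b − a)² = 2·60·2.72² / 10.6² = 7.9015.

7.901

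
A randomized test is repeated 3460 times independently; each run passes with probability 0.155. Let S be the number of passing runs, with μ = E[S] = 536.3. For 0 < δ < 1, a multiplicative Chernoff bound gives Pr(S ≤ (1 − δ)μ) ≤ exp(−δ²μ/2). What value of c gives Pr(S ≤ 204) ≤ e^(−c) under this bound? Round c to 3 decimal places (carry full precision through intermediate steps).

Write 204 = (1 − δ)μ, so δ = 1 − 204/536.3 = 0.6196159…
Then the exponent is δ²μ/2 = (μ − 204)²/(2μ) = 102.949180.

102.949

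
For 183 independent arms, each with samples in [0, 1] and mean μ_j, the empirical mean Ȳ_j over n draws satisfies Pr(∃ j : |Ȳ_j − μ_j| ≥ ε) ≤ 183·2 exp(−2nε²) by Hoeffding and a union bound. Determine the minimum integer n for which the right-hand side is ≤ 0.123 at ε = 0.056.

Need 2·183·exp(−2nε²) ≤ 0.123, i.e. exp(−2nε²) ≤ 0.123/366.
So 2nε² ≥ ln(366/0.123) = 7.998204.
Hence n ≥ 7.998204/(2·0.056²) = 1275.224.
The smallest integer n is 1276.

1276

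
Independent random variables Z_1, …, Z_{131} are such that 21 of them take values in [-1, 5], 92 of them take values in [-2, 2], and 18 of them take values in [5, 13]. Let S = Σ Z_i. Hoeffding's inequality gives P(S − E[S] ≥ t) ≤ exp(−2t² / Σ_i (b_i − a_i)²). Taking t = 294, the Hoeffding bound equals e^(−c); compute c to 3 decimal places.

Σ(b_i − a_i)² = 21·6² + 92·4² + 18·8² = 3380.
c = 2t² / 3380 = 2·294² / 3380 = 51.1456.

51.146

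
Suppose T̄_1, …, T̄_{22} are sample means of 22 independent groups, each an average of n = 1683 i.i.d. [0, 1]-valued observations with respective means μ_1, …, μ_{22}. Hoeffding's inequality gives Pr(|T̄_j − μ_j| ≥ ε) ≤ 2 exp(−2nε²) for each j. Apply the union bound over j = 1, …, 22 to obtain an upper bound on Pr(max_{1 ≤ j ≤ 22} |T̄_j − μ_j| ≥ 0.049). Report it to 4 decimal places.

Per-experiment Hoeffding bound: 2·exp(−2·1683·0.049²) = 2·exp(−8.08177) = 0.00061825.
Union bound over 22 events: 22·0.00061825 = 0.01360.

0.0136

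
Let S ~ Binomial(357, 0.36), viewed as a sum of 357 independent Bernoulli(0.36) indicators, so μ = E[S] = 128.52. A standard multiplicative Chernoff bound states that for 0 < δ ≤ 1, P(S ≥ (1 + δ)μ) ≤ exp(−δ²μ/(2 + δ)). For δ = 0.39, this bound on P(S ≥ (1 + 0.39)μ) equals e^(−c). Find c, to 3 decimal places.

8.179

c = δ²μ/(2 + δ) = 0.39²·128.52/(2 + 0.39) = 8.1790.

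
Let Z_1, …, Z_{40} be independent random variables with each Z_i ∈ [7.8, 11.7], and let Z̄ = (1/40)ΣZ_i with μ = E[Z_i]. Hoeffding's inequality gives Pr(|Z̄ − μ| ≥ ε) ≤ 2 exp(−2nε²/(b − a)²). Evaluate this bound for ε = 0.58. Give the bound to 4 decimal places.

Exponent: 2nε²/(b − a)² = 2·40·0.58² / 3.9² = 1.76936.
Bound = 2·exp(−1.76936) = 0.34088.

0.3409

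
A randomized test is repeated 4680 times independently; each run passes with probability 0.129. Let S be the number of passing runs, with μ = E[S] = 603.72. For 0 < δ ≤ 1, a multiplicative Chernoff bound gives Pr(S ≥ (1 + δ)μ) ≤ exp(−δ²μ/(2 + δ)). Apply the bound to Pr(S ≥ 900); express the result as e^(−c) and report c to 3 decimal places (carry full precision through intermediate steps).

Write 900 = (1 + δ)μ, so δ = 900/603.72 − 1 = 0.4907573…
Then the exponent is δ²μ/(2 + δ) = (900 − μ)² / (μ·(2 + δ)) = 58.376452.

58.376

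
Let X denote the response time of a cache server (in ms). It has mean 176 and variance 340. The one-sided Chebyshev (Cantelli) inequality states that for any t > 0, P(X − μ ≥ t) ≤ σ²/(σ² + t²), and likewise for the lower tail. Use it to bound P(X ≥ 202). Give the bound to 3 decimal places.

0.335

Here σ² = 340 and t = 26, so σ² + t² = 1016.
Cantelli's bound: 340/1016 = 0.3346.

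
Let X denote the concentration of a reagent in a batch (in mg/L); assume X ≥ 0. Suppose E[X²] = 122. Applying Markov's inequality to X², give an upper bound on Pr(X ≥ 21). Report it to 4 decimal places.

0.2766

Since X ≥ 0, the event {X ≥ 21} is the same as {X² ≥ 441}.
Markov's inequality applied to X² gives Pr(X² ≥ 441) ≤ E[X²]/441 = 122/441 = 0.2766.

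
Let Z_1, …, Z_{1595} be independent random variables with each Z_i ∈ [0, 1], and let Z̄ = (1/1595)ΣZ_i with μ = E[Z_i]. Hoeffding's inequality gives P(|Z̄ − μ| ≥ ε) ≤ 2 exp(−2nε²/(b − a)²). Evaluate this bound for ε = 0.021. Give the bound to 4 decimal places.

0.4899

Exponent: 2nε²/(b − a)² = 2·1595·0.021² / 1² = 1.40679.
Bound = 2·exp(−1.40679) = 0.48986.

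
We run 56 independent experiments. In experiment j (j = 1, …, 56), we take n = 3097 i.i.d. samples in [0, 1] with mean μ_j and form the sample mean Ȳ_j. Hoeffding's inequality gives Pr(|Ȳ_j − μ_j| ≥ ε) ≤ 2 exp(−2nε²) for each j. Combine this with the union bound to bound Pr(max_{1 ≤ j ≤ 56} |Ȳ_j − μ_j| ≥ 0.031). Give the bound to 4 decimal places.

0.2911

Per-experiment Hoeffding bound: 2·exp(−2·3097·0.031²) = 2·exp(−5.95243) = 0.005199.
Union bound over 56 events: 56·0.005199 = 0.29114.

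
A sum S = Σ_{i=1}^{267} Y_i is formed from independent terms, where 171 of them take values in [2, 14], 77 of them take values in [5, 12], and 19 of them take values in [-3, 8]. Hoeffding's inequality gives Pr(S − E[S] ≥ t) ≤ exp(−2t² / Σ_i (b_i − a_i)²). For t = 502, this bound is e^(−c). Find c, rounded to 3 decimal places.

Σ(b_i − a_i)² = 171·12² + 77·7² + 19·11² = 30696.
c = 2t² / 30696 = 2·502² / 30696 = 16.4193.

16.419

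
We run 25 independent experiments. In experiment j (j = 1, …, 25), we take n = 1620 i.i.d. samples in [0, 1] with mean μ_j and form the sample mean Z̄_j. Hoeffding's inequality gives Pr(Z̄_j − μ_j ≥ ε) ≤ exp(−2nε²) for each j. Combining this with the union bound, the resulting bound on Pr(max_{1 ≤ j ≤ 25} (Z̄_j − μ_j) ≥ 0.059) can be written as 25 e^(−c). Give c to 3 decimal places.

Union bound over the 25 events: Pr(max_{1 ≤ j ≤ 25} (Z̄_j − μ_j) ≥ 0.059) ≤ 25·exp(−2nε²) = 25 exp(−2·1620·0.059²).
So c = 2·1620·0.059² = 11.2784.

11.278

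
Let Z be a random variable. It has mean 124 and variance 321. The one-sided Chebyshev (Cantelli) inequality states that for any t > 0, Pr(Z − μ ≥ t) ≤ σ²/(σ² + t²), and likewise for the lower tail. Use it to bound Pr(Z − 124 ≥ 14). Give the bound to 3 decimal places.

0.621

Here σ² = 321 and t = 14, so σ² + t² = 517.
Cantelli's bound: 321/517 = 0.6209.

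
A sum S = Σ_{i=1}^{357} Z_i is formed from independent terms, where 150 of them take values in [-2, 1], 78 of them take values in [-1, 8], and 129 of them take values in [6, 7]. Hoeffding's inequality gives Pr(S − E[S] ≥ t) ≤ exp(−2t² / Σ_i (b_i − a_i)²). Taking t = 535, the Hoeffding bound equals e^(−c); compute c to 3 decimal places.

Σ(b_i − a_i)² = 150·3² + 78·9² + 129·1² = 7797.
c = 2t² / 7797 = 2·535² / 7797 = 73.4193.

73.419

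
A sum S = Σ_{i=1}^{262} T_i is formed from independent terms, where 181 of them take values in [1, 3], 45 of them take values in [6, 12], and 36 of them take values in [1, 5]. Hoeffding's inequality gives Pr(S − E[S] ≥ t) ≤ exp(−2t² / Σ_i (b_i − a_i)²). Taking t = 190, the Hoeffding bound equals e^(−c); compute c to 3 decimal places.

Σ(b_i − a_i)² = 181·2² + 45·6² + 36·4² = 2920.
c = 2t² / 2920 = 2·190² / 2920 = 24.7260.

24.726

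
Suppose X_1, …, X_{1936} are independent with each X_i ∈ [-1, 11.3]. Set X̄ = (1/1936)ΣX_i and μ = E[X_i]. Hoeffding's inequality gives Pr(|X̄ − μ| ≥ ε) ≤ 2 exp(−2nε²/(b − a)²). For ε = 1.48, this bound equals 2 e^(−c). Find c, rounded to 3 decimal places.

56.059

c = 2nε²/(b − a)² = 2·1936·1.48² / 12.3² = 56.0594.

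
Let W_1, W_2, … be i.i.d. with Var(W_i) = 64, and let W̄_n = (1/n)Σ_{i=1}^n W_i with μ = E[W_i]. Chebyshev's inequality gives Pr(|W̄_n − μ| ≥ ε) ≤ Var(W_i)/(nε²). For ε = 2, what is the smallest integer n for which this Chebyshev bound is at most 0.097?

Require 64/(n·2²) ≤ 0.097, i.e. n ≥ 64/(0.097·2²) = 164.948.
The smallest integer n is 165.

165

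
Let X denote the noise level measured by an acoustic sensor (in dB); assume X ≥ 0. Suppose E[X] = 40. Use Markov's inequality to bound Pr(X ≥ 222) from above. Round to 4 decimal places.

Markov's inequality: for a non-negative random variable, Pr(X ≥ a) ≤ E[X]/a.
Here E[X] = 40 and a = 222, so the bound is 40/222 = 0.1802.

0.1802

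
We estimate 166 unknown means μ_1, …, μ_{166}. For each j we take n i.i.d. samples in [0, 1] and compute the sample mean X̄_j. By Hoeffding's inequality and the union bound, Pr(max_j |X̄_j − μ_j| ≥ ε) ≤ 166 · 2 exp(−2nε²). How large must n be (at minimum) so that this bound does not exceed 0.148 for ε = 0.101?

Need 2·166·exp(−2nε²) ≤ 0.148, i.e. exp(−2nε²) ≤ 0.148/332.
So 2nε² ≥ ln(332/0.148) = 7.715678.
Hence n ≥ 7.715678/(2·0.101²) = 378.182.
The smallest integer n is 379.

379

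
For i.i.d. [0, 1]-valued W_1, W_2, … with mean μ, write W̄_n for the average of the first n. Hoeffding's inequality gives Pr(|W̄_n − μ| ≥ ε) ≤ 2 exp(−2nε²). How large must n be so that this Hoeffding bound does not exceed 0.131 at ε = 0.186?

40

Require 2·exp(−2nε²) ≤ 0.131, i.e. 2nε² ≥ ln(2/0.131) = 2.725705.
So n ≥ 2.725705 / (2·0.186²) = 39.393.
The smallest integer n is 40.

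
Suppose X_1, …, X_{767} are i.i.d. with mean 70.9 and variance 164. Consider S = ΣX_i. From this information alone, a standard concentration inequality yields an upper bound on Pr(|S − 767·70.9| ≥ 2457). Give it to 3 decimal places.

0.021

With mean and variance of each term known, Chebyshev's inequality bounds the deviation of the sum (or sample mean).
Var(S) = n·Var(X_i) = 767·164 = 125788.
Chebyshev: Pr(|S − 767·70.9| ≥ 2457) ≤ Var(S)/2457² = 125788/6036849 = 0.0208.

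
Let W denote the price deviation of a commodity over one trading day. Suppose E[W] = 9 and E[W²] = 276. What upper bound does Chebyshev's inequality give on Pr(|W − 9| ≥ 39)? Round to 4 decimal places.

0.1282

Var(W) = E[W²] − (E[W])² = 276 − 81 = 195.
Chebyshev's inequality: Pr(|W − μ| ≥ t) ≤ Var(W)/t² = 195/1521 = 0.1282.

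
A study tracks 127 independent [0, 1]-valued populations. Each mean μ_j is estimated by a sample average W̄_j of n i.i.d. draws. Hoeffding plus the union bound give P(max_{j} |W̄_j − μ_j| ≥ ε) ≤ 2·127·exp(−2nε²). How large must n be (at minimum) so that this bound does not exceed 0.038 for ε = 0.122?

Need 2·127·exp(−2nε²) ≤ 0.038, i.e. exp(−2nε²) ≤ 0.038/254.
So 2nε² ≥ ln(254/0.038) = 8.807503.
Hence n ≥ 8.807503/(2·0.122²) = 295.872.
The smallest integer n is 296.

296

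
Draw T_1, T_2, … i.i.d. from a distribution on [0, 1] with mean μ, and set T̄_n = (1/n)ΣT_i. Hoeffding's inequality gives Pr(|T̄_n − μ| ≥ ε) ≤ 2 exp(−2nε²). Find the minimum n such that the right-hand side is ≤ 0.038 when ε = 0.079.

318

Require 2·exp(−2nε²) ≤ 0.038, i.e. 2nε² ≥ ln(2/0.038) = 3.963316.
So n ≥ 3.963316 / (2·0.079²) = 317.523.
The smallest integer n is 318.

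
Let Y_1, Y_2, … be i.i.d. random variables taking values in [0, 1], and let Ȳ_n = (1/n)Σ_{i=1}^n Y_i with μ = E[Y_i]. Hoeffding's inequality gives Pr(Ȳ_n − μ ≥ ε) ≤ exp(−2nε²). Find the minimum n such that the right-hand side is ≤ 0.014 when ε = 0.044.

Require exp(−2nε²) ≤ 0.014, i.e. 2nε² ≥ ln(1/0.014) = 4.268698.
So n ≥ 4.268698 / (2·0.044²) = 1102.453.
The smallest integer n is 1103.

1103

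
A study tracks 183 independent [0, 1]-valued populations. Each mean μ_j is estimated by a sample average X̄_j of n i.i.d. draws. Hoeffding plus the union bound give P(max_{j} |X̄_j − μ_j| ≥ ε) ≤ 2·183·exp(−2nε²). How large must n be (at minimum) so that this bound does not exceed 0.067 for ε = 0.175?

Need 2·183·exp(−2nε²) ≤ 0.067, i.e. exp(−2nε²) ≤ 0.067/366.
So 2nε² ≥ ln(366/0.067) = 8.605696.
Hence n ≥ 8.605696/(2·0.175²) = 140.501.
The smallest integer n is 141.

141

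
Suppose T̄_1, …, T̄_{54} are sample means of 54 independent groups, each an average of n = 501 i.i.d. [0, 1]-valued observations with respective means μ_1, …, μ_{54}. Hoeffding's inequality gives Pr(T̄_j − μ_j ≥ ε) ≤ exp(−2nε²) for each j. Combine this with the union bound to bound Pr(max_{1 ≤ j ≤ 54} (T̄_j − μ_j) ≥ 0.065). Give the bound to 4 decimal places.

Per-experiment Hoeffding bound: exp(−2·501·0.065²) = exp(−4.23345) = 0.014502.
Union bound over 54 events: 54·0.014502 = 0.78312.

0.7831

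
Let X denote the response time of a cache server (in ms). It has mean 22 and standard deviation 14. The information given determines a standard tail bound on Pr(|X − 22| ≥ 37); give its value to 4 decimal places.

Mean and variance are known, so Chebyshev's inequality applies.
Chebyshev: Pr(|X − μ| ≥ t) ≤ Var(X)/t².
Var(X) = σ² = 14² = 196.
Bound = 196 / 1369 = 0.1432.

0.1432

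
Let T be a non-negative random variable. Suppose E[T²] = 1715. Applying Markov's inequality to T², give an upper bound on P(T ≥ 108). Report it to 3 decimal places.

Since T ≥ 0, the event {T ≥ 108} is the same as {T² ≥ 11664}.
Markov's inequality applied to T² gives P(T² ≥ 11664) ≤ E[T²]/11664 = 1715/11664 = 0.1470.

0.147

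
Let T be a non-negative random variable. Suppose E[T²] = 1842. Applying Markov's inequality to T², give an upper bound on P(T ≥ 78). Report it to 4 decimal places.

Since T ≥ 0, the event {T ≥ 78} is the same as {T² ≥ 6084}.
Markov's inequality applied to T² gives P(T² ≥ 6084) ≤ E[T²]/6084 = 1842/6084 = 0.3028.

0.3028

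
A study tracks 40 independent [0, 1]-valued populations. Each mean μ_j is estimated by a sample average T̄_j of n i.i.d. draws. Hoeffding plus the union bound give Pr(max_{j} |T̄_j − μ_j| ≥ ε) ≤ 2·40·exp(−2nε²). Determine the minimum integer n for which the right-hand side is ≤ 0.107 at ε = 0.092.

Need 2·40·exp(−2nε²) ≤ 0.107, i.e. exp(−2nε²) ≤ 0.107/80.
So 2nε² ≥ ln(80/0.107) = 6.616953.
Hence n ≥ 6.616953/(2·0.092²) = 390.888.
The smallest integer n is 391.

391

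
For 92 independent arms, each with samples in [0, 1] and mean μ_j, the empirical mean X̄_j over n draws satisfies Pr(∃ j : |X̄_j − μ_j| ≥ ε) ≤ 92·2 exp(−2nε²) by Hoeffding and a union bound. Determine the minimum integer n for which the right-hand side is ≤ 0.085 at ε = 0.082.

Need 2·92·exp(−2nε²) ≤ 0.085, i.e. exp(−2nε²) ≤ 0.085/184.
So 2nε² ≥ ln(184/0.085) = 7.680040.
Hence n ≥ 7.680040/(2·0.082²) = 571.092.
The smallest integer n is 572.

572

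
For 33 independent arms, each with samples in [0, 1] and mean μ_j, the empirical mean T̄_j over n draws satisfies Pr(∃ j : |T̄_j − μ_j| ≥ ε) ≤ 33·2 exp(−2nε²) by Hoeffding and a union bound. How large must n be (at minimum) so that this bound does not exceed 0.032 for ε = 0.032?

Need 2·33·exp(−2nε²) ≤ 0.032, i.e. exp(−2nε²) ≤ 0.032/66.
So 2nε² ≥ ln(66/0.032) = 7.631674.
Hence n ≥ 7.631674/(2·0.032²) = 3726.403.
The smallest integer n is 3727.

3727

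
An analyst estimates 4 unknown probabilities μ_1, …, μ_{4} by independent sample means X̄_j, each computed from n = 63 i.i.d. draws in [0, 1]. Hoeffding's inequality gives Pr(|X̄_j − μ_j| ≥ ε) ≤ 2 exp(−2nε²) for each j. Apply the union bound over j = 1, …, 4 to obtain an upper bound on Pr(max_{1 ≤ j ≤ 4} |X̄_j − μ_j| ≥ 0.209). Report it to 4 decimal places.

0.0326

Per-experiment Hoeffding bound: 2·exp(−2·63·0.209²) = 2·exp(−5.50381) = 0.0081425.
Union bound over 4 events: 4·0.0081425 = 0.03257.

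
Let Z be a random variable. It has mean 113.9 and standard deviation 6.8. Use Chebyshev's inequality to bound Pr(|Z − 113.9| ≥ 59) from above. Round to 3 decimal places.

0.013

Chebyshev: Pr(|Z − μ| ≥ t) ≤ Var(Z)/t².
Var(Z) = σ² = 6.8² = 46.24.
Bound = 46.24 / 3481 = 0.0133.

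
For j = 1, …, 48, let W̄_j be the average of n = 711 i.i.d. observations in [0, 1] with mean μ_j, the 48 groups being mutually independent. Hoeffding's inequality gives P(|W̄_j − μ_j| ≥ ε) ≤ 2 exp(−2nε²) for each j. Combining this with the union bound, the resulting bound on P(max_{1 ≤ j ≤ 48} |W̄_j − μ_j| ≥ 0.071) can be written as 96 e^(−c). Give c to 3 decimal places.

Union bound over the 48 events: P(max_{1 ≤ j ≤ 48} |W̄_j − μ_j| ≥ 0.071) ≤ 48·2·exp(−2nε²) = 96 exp(−2·711·0.071²).
So c = 2·711·0.071² = 7.1683.

7.168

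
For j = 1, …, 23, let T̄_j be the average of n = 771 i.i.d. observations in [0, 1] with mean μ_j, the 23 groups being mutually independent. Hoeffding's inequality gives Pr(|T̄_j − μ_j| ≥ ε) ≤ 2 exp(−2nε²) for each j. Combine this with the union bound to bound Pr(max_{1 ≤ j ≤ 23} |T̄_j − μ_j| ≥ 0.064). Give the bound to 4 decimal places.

Per-experiment Hoeffding bound: 2·exp(−2·771·0.064²) = 2·exp(−6.31603) = 0.0036142.
Union bound over 23 events: 23·0.0036142 = 0.08313.

0.0831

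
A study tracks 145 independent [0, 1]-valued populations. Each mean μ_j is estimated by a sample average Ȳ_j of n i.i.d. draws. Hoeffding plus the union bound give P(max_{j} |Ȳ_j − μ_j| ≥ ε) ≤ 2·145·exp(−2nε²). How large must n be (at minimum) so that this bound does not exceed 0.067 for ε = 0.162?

160

Need 2·145·exp(−2nε²) ≤ 0.067, i.e. exp(−2nε²) ≤ 0.067/290.
So 2nε² ≥ ln(290/0.067) = 8.372944.
Hence n ≥ 8.372944/(2·0.162²) = 159.521.
The smallest integer n is 160.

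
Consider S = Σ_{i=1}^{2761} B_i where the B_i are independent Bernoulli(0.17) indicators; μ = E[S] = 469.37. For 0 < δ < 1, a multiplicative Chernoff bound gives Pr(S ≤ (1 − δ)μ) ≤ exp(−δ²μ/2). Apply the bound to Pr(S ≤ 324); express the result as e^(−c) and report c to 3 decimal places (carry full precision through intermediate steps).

22.511

Write 324 = (1 − δ)μ, so δ = 1 − 324/469.37 = 0.309713…
Then the exponent is δ²μ/2 = (μ − 324)²/(2μ) = 22.511491.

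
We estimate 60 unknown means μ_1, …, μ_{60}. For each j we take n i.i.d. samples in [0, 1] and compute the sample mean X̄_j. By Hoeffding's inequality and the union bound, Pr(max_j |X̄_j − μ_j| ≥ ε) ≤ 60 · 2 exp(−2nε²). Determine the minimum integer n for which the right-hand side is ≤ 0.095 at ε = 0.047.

1617

Need 2·60·exp(−2nε²) ≤ 0.095, i.e. exp(−2nε²) ≤ 0.095/120.
So 2nε² ≥ ln(120/0.095) = 7.141370.
Hence n ≥ 7.141370/(2·0.047²) = 1616.426.
The smallest integer n is 1617.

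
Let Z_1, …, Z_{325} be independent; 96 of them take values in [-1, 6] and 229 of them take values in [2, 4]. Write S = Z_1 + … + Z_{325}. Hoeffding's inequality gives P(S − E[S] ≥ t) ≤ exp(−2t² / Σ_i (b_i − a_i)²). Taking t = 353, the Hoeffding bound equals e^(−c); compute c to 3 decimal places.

Σ(b_i − a_i)² = 96·7² + 229·2² = 5620.
c = 2t² / 5620 = 2·353² / 5620 = 44.3448.

44.345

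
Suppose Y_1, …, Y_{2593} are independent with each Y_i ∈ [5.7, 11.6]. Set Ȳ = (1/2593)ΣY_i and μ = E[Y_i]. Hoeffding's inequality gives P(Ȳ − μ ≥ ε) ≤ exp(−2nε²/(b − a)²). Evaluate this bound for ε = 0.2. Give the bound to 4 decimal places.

0.0026

Exponent: 2nε²/(b − a)² = 2·2593·0.2² / 5.9² = 5.95921.
Bound = exp(−5.95921) = 0.00258.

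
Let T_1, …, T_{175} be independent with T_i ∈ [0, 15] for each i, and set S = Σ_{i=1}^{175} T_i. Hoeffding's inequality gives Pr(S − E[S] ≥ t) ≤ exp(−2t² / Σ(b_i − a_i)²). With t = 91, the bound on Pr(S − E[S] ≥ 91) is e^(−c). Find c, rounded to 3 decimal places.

Σ(b_i − a_i)² = 175·(15)² = 39375.
c = 2t²/39375 = 2·91²/39375 = 0.4206.

0.421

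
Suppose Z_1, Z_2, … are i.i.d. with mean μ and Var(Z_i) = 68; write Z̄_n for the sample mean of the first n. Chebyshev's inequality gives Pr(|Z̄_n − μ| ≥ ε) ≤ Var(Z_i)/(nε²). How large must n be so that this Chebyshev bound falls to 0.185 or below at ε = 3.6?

Require 68/(n·3.6²) ≤ 0.185, i.e. n ≥ 68/(0.185·3.6²) = 28.362.
The smallest integer n is 29.

29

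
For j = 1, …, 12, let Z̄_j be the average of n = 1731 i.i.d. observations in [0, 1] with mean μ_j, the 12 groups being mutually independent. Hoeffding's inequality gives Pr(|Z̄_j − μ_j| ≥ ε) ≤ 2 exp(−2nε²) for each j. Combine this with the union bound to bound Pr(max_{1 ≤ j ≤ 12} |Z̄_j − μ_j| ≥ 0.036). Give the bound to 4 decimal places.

Per-experiment Hoeffding bound: 2·exp(−2·1731·0.036²) = 2·exp(−4.48675) = 0.022514.
Union bound over 12 events: 12·0.022514 = 0.27017.

0.2702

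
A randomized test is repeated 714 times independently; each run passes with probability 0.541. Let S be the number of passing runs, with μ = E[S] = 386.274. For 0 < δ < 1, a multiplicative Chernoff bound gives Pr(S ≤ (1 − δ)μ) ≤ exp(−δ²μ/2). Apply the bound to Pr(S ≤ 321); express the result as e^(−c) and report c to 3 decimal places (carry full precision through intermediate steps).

5.515

Write 321 = (1 − δ)μ, so δ = 1 − 321/386.274 = 0.1689837…
Then the exponent is δ²μ/2 = (μ − 321)²/(2μ) = 5.515120.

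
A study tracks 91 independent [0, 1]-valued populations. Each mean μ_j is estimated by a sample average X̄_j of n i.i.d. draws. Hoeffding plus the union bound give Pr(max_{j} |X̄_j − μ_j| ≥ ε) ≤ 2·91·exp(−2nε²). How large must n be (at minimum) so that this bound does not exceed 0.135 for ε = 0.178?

Need 2·91·exp(−2nε²) ≤ 0.135, i.e. exp(−2nε²) ≤ 0.135/182.
So 2nε² ≥ ln(182/0.135) = 7.206487.
Hence n ≥ 7.206487/(2·0.178²) = 113.724.
The smallest integer n is 114.

114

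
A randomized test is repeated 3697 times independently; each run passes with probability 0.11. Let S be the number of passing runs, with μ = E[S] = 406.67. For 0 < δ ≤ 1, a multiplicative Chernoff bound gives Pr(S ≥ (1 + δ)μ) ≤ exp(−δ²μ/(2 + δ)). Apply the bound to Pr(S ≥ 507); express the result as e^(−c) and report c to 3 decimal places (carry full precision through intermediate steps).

Write 507 = (1 + δ)μ, so δ = 507/406.67 − 1 = 0.2467111…
Then the exponent is δ²μ/(2 + δ) = (507 − μ)² / (μ·(2 + δ)) = 11.017226.

11.017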